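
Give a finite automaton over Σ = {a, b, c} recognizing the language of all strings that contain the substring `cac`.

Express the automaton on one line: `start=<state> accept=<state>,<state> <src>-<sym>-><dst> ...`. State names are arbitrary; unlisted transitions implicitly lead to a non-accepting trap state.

States q0..q2 record the length of the longest prefix of `cac` that matches the current input suffix. Reaching q3 means `cac` has been seen, and we stay there forever. Accept from q3.
4 states suffice.
        a   b   c  
>  q0   q0  q0  q1 
   q1   q2  q0  q1 
   q2   q0  q0  q3 
 * q3   q3  q3  q3 
(> = start, * = accepting)

start=q0 accept=q3 q0-a->q0 q0-b->q0 q0-c->q1 q1-a->q2 q1-b->q0 q1-c->q1 q2-a->q0 q2-b->q0 q2-c->q3 q3-a->q3 q3-b->q3 q3-c->q3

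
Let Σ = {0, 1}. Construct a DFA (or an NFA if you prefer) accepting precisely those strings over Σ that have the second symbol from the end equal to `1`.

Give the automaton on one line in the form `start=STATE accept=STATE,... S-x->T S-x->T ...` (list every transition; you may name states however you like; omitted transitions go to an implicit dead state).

A DFA must remember the last 2 symbols (since which symbol is second-to-last isn't known until the input ends). Use one state per possible window of the last ≤2 symbols; accept from those whose window starts with `1`.
7 states suffice.
        0   1  
>  q0   q1  q2 
   q1   q3  q4 
   q2   q5  q6 
   q3   q3  q4 
   q4   q5  q6 
 * q5   q3  q4 
 * q6   q5  q6 
(> = start, * = accepting)

start=q0 accept=q5,q6 q0-0->q1 q0-1->q2 q1-0->q3 q1-1->q4 q2-0->q5 q2-1->q6 q3-0->q3 q3-1->q4 q4-0->q5 q4-1->q6 q5-0->q3 q5-1->q4 q6-0->q5 q6-1->q6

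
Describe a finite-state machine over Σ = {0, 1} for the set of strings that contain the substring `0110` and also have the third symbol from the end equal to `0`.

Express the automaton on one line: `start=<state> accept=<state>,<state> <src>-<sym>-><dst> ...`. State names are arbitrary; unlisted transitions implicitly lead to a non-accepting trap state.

start=q0 accept=q7,q8,q9,q10 q0-0->q1 q0-1->q0 q1-0->q1 q1-1->q2 q2-0->q1 q2-1->q3 q3-0->q4 q3-1->q0 q4-0->q5 q4-1->q6 q5-0->q7 q5-1->q8 q6-0->q9 q6-1->q10 q7-0->q7 q7-1->q8 q8-0->q9 q8-1->q10 q9-0->q5 q9-1->q6 q10-0->q4 q10-1->q11 q11-0->q4 q11-1->q11

Build one automaton per condition and run them in lockstep. The first has 5 states tracking whether and how much of `0110` has been seen; the second has 15 states tracking the last 3 symbols read. A product state is a pair (one from each), accepting exactly when both do. After merging equivalent states the machine shrinks.
A 12-state machine:
          0    1  
>  q0     q1   q0 
   q1     q1   q2 
   q2     q1   q3 
   q3     q4   q0 
   q4     q5   q6 
   q5     q7   q8 
   q6     q9  q10 
 * q7     q7   q8 
 * q8     q9  q10 
 * q9     q5   q6 
 * q10    q4  q11 
   q11    q4  q11 
(> = start, * = accepting)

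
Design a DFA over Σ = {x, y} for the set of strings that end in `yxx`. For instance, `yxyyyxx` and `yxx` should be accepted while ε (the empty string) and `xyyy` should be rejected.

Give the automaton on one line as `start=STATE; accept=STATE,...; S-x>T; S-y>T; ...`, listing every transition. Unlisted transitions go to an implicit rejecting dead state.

start=q0; accept=q3; q0-x>q0; q0-y>q1; q1-x>q2; q1-y>q1; q2-x>q3; q2-y>q1; q3-x>q0; q3-y>q1

Let each state record the length of the longest suffix of the input read so far that is also a prefix of `yxx`. q1 means the last symbol is `y`; q2 means the last 2 symbols are `yx`; q3 means the last 3 symbols are `yxx`. Accept only at q3, where the string currently ends in `yxx`.
4 states suffice.
        x   y  
>  q0   q0  q1 
   q1   q2  q1 
   q2   q3  q1 
 * q3   q0  q1 
(> = start, * = accepting)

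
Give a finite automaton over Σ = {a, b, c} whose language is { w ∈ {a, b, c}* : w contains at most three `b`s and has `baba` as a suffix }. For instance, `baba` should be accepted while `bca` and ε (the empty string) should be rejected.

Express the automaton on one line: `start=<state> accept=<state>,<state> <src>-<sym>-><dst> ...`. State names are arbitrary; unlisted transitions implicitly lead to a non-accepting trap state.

start=S0 accept=S8,S10 S0-a->S0 S0-b->S1 S0-c->S0 S1-a->S2 S1-b->S3 S1-c->S4 S2-a->S4 S2-b->S5 S2-c->S4 S3-a->S6 S3-b->S7 S3-c->S7 S4-a->S4 S4-b->S3 S4-c->S4 S5-a->S8 S5-b->S7 S5-c->S7 S6-a->S7 S6-b->S9 S6-c->S7 S7-a->S7 S7-b->S7 S7-c->S7 S8-a->S7 S8-b->S9 S8-c->S7 S9-a->S10 S9-b->S7 S9-c->S7 S10-a->S7 S10-b->S7 S10-c->S7

Run two small machines in parallel and take their product. One (5 states) tracks the count of `b`s, saturating at 4; the other (5 states) tracks how much of the suffix `baba` has currently been matched. Each combined state is a pair, one component from each; accept when both components accept. Equivalent product states are then merged.
11 states suffice.
          a    b    c  
>  S0     S0   S1   S0 
   S1     S2   S3   S4 
   S2     S4   S5   S4 
   S3     S6   S7   S7 
   S4     S4   S3   S4 
   S5     S8   S7   S7 
   S6     S7   S9   S7 
   S7     S7   S7   S7 
 * S8     S7   S9   S7 
   S9    S10   S7   S7 
 * S10    S7   S7   S7 
(> = start, * = accepting)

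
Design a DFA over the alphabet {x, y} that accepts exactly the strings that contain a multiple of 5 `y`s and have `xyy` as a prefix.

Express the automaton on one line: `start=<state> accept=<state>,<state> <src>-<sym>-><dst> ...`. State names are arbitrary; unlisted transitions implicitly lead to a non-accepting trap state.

Handle the two conditions separately and then intersect. One (5 states) tracks the count of `y`s modulo 5; the other (5 states) tracks whether the input so far still matches the prefix `xyy`. Each combined state is a pair, one component from each; accept when both components accept. Equivalent product states are then merged.
A 9-state machine:
        x   y  
>  S0   S1  S2 
   S1   S2  S3 
   S2   S2  S2 
   S3   S2  S4 
   S4   S4  S5 
   S5   S5  S6 
   S6   S6  S7 
 * S7   S7  S8 
   S8   S8  S4 
(> = start, * = accepting)

start=S0 accept=S7 S0-x->S1 S0-y->S2 S1-x->S2 S1-y->S3 S2-x->S2 S2-y->S2 S3-x->S2 S3-y->S4 S4-x->S4 S4-y->S5 S5-x->S5 S5-y->S6 S6-x->S6 S6-y->S7 S7-x->S7 S7-y->S8 S8-x->S8 S8-y->S4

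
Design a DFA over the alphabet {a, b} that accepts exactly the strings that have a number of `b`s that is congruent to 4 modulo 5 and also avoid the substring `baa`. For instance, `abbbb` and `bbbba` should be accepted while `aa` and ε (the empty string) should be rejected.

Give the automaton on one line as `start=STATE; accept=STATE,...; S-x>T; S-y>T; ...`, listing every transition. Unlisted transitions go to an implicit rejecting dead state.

Run two small machines in parallel and take their product. One (5 states) tracks the count of `b`s modulo 5; the other (4 states) tracks partial matches of the forbidden pattern `baa`. Each combined state is a pair, one component from each; accept when both components accept.
16 states suffice.
          a    b  
>  q0     q0   q1 
   q1     q2   q3 
   q2     q4   q3 
   q3     q5   q6 
   q4     q4   q7 
   q5     q7   q6 
   q6     q8   q9 
   q7     q7  q10 
   q8    q10   q9 
 * q9    q11  q12 
   q10   q10  q13 
 * q11   q13  q12 
   q12   q14   q1 
   q13   q13  q15 
   q14   q15   q1 
   q15   q15   q4 
(> = start, * = accepting)

start=q0; accept=q9,q11; q0-a>q0; q0-b>q1; q1-a>q2; q1-b>q3; q2-a>q4; q2-b>q3; q3-a>q5; q3-b>q6; q4-a>q4; q4-b>q7; q5-a>q7; q5-b>q6; q6-a>q8; q6-b>q9; q7-a>q7; q7-b>q10; q8-a>q10; q8-b>q9; q9-a>q11; q9-b>q12; q10-a>q10; q10-b>q13; q11-a>q13; q11-b>q12; q12-a>q14; q12-b>q1; q13-a>q13; q13-b>q15; q14-a>q15; q14-b>q1; q15-a>q15; q15-b>q4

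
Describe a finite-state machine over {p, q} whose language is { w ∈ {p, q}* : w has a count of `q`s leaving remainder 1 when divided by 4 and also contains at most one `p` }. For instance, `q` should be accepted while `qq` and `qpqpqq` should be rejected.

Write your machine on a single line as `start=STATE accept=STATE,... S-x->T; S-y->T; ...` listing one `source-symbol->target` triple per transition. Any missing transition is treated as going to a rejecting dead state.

start=A; accept=C,E; A-p->B; A-q->C; B-p->D; B-q->E; C-p->E; C-q->F; D-p->D; D-q->D; E-p->D; E-q->G; F-p->G; F-q->H; G-p->D; G-q->I; H-p->I; H-q->A; I-p->D; I-q->B

Handle the two conditions separately and then intersect. The first has 4 states tracking the count of `q`s modulo 4; the second has 3 states tracking the count of `p`s, saturating at 2. A product state is a pair (one from each), accepting exactly when both do. After merging equivalent states the machine shrinks.
With 9 states:
       p  q 
>  A   B  C 
   B   D  E 
 * C   E  F 
   D   D  D 
 * E   D  G 
   F   G  H 
   G   D  I 
   H   I  A 
   I   D  B 
(> = start, * = accepting)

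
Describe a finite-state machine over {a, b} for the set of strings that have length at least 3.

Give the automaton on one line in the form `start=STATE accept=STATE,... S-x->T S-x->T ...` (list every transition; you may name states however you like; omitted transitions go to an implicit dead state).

We only need to distinguish lengths 0, 1, …, 3, and '>3'. Chain s0 → s1 → s2 → s3 → s4 on every symbol, with s4 looping. Accepting states: {s3, s4}.
A 5-state machine:
        a   b  
>  s0   s1  s1 
   s1   s2  s2 
   s2   s3  s3 
 * s3   s4  s4 
 * s4   s4  s4 
(> = start, * = accepting)

start=s0 accept=s3,s4 s0-a->s1 s0-b->s1 s1-a->s2 s1-b->s2 s2-a->s3 s2-b->s3 s3-a->s4 s3-b->s4 s4-a->s4 s4-b->s4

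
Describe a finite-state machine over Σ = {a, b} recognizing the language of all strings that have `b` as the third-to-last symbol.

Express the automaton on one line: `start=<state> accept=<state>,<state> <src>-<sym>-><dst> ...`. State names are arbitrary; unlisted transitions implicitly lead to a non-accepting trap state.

start=q0 accept=q11,q12,q13,q14 q0-a->q1 q0-b->q2 q1-a->q3 q1-b->q4 q2-a->q5 q2-b->q6 q3-a->q7 q3-b->q8 q4-a->q9 q4-b->q10 q5-a->q11 q5-b->q12 q6-a->q13 q6-b->q14 q7-a->q7 q7-b->q8 q8-a->q9 q8-b->q10 q9-a->q11 q9-b->q12 q10-a->q13 q10-b->q14 q11-a->q7 q11-b->q8 q12-a->q9 q12-b->q10 q13-a->q11 q13-b->q12 q14-a->q13 q14-b->q14

A DFA must remember the last 3 symbols (since which symbol is third-to-last isn't known until the input ends). Use one state per possible window of the last ≤3 symbols; accept from those whose window starts with `b`.
A 15-state machine:
          a    b  
>  q0     q1   q2 
   q1     q3   q4 
   q2     q5   q6 
   q3     q7   q8 
   q4     q9  q10 
   q5    q11  q12 
   q6    q13  q14 
   q7     q7   q8 
   q8     q9  q10 
   q9    q11  q12 
   q10   q13  q14 
 * q11    q7   q8 
 * q12    q9  q10 
 * q13   q11  q12 
 * q14   q13  q14 
(> = start, * = accepting)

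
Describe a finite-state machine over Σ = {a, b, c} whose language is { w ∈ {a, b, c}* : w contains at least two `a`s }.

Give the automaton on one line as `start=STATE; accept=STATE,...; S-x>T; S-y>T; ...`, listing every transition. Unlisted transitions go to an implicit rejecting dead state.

Only the number of `a`s matters, and only up to 3. Make a chain q0 → q1 → q2 → q3 advanced by each `a` (with q3 absorbing); every other symbol self-loops. The accepting set is {q2, q3}.
        a   b   c  
>  q0   q1  q0  q0 
   q1   q2  q1  q1 
 * q2   q3  q2  q2 
 * q3   q3  q3  q3 
(> = start, * = accepting)

start=q0; accept=q2,q3; q0-a>q1; q0-b>q0; q0-c>q0; q1-a>q2; q1-b>q1; q1-c>q1; q2-a>q3; q2-b>q2; q2-c>q2; q3-a>q3; q3-b>q3; q3-c>q3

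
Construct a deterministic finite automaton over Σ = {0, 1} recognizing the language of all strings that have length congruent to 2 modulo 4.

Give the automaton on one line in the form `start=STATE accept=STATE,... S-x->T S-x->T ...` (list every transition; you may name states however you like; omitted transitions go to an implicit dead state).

start=s0 accept=s2 s0-0->s1 s0-1->s1 s1-0->s2 s1-1->s2 s2-0->s3 s2-1->s3 s3-0->s0 s3-1->s0

Only the length mod 4 matters, so use a 4-cycle: from any state, every input symbol moves to the next state, wrapping s3 back to s0. Mark s2 accepting.
        0   1  
>  s0   s1  s1 
   s1   s2  s2 
 * s2   s3  s3 
   s3   s0  s0 
(> = start, * = accepting)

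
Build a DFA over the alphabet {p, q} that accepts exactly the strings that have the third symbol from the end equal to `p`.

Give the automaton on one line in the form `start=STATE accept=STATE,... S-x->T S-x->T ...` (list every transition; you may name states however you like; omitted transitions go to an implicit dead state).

start=S0 accept=S7,S8,S9,S10 S0-p->S1 S0-q->S2 S1-p->S3 S1-q->S4 S2-p->S5 S2-q->S6 S3-p->S7 S3-q->S8 S4-p->S9 S4-q->S10 S5-p->S11 S5-q->S12 S6-p->S13 S6-q->S14 S7-p->S7 S7-q->S8 S8-p->S9 S8-q->S10 S9-p->S11 S9-q->S12 S10-p->S13 S10-q->S14 S11-p->S7 S11-q->S8 S12-p->S9 S12-q->S10 S13-p->S11 S13-q->S12 S14-p->S13 S14-q->S14

A DFA must remember the last 3 symbols (since which symbol is third-to-last isn't known until the input ends). Use one state per possible window of the last ≤3 symbols; accept from those whose window starts with `p`.
With 15 states:
          p    q  
>  S0     S1   S2 
   S1     S3   S4 
   S2     S5   S6 
   S3     S7   S8 
   S4     S9  S10 
   S5    S11  S12 
   S6    S13  S14 
 * S7     S7   S8 
 * S8     S9  S10 
 * S9    S11  S12 
 * S10   S13  S14 
   S11    S7   S8 
   S12    S9  S10 
   S13   S11  S12 
   S14   S13  S14 
(> = start, * = accepting)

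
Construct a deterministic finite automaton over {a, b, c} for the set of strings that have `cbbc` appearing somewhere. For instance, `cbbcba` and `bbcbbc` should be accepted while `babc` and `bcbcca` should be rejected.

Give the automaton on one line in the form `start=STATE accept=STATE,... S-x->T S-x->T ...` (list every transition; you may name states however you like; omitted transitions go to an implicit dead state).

start=s0 accept=s4 s0-a->s0 s0-b->s0 s0-c->s1 s1-a->s0 s1-b->s2 s1-c->s1 s2-a->s0 s2-b->s3 s2-c->s1 s3-a->s0 s3-b->s0 s3-c->s4 s4-a->s4 s4-b->s4 s4-c->s4

States s0..s3 record the length of the longest prefix of `cbbc` that matches the current input suffix. Reaching s4 means `cbbc` has been seen, and we stay there forever. Accept from s4.
With 5 states:
        a   b   c  
>  s0   s0  s0  s1 
   s1   s0  s2  s1 
   s2   s0  s3  s1 
   s3   s0  s0  s4 
 * s4   s4  s4  s4 
(> = start, * = accepting)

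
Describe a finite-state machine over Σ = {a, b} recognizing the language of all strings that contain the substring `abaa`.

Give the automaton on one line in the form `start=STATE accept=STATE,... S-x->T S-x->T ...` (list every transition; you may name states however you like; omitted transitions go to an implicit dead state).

start=q0 accept=q4 q0-a->q1 q0-b->q0 q1-a->q1 q1-b->q2 q2-a->q3 q2-b->q0 q3-a->q4 q3-b->q2 q4-a->q4 q4-b->q4

Track how much of `abaa` has been matched so far: state q0 is no progress, q4 is the absorbing accept state reached once `abaa` has occurred. Intermediate states record partial matches; on a mismatch, fall back to the longest reusable overlap.
A 5-state machine:
        a   b  
>  q0   q1  q0 
   q1   q1  q2 
   q2   q3  q0 
   q3   q4  q2 
 * q4   q4  q4 
(> = start, * = accepting)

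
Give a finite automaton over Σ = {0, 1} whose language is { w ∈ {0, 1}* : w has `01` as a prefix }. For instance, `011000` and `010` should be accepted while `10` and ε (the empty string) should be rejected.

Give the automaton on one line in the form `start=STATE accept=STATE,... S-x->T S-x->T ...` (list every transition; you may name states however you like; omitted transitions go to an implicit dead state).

start=q0 accept=q2 q0-0->q1 q0-1->q3 q1-0->q3 q1-1->q2 q2-0->q2 q2-1->q2 q3-0->q3 q3-1->q3

Walk along `01` while the input agrees: from q0 take `0` to q1, and so on. Any deviation drops to the rejecting sink q3. Once q2 is reached the prefix is confirmed and every continuation is accepted.
With 4 states:
        0   1  
>  q0   q1  q3 
   q1   q3  q2 
 * q2   q2  q2 
   q3   q3  q3 
(> = start, * = accepting)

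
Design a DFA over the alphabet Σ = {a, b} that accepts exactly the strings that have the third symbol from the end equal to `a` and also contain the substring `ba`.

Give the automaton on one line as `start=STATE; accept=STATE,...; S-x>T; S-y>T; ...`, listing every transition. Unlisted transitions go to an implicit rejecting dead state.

Build one automaton per condition and run them in lockstep. One (15 states) tracks the last 3 symbols read; the other (3 states) tracks whether and how much of `ba` has been seen. Each combined state is a pair, one component from each; accept when both components accept.
A 19-state machine:
          a    b  
>  q0     q1   q2 
   q1     q3   q4 
   q2     q5   q6 
   q3     q7   q8 
   q4     q9  q10 
   q5    q11  q12 
   q6    q13  q14 
   q7     q7   q8 
   q8     q9  q10 
 * q9    q11  q12 
   q10   q13  q14 
   q11   q15  q16 
   q12    q9  q17 
   q13   q11  q12 
   q14   q13  q14 
 * q15   q15  q16 
 * q16    q9  q17 
 * q17   q13  q18 
   q18   q13  q18 
(> = start, * = accepting)

start=q0; accept=q9,q15,q16,q17; q0-a>q1; q0-b>q2; q1-a>q3; q1-b>q4; q2-a>q5; q2-b>q6; q3-a>q7; q3-b>q8; q4-a>q9; q4-b>q10; q5-a>q11; q5-b>q12; q6-a>q13; q6-b>q14; q7-a>q7; q7-b>q8; q8-a>q9; q8-b>q10; q9-a>q11; q9-b>q12; q10-a>q13; q10-b>q14; q11-a>q15; q11-b>q16; q12-a>q9; q12-b>q17; q13-a>q11; q13-b>q12; q14-a>q13; q14-b>q14; q15-a>q15; q15-b>q16; q16-a>q9; q16-b>q17; q17-a>q13; q17-b>q18; q18-a>q13; q18-b>q18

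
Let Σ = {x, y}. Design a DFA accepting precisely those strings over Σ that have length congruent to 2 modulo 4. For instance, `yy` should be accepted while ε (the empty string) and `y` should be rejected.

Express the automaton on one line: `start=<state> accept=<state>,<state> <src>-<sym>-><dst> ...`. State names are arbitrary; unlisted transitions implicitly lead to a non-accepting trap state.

Count input length modulo 4: every symbol advances one step around the cycle s0 → s1 → s2 → s3 → s0. Accept at s2.
With 4 states:
        x   y  
>  s0   s1  s1 
   s1   s2  s2 
 * s2   s3  s3 
   s3   s0  s0 
(> = start, * = accepting)

start=s0 accept=s2 s0-x->s1 s0-y->s1 s1-x->s2 s1-y->s2 s2-x->s3 s2-y->s3 s3-x->s0 s3-y->s0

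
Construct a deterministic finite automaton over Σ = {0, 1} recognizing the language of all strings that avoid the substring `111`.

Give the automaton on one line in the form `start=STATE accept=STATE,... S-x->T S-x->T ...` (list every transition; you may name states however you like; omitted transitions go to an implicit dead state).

start=A accept=A,B,C A-0->A A-1->B B-0->A B-1->C C-0->A C-1->D D-0->D D-1->D

This is the complement of 'contains `111`'. Use the same substring-matching states — A through D holding how much of `111` has just been matched — but flip the accepting set: everything except the trap D accepts.
A 4-state machine:
       0  1 
>* A   A  B 
 * B   A  C 
 * C   A  D 
   D   D  D 
(> = start, * = accepting)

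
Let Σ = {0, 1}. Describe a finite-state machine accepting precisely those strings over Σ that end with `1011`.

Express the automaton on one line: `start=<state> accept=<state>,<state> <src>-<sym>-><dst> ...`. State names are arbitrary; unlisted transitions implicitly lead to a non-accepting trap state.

Remember how much of `1011` the current input suffix matches. State q0 means no match yet; q1 means the last symbol is `1`; q2 means the last 2 symbols are `10`; q3 means the last 3 symbols are `101`; q4 means the last 4 symbols are `1011`. Only q4 accepts. On a mismatch, fall back to the longest proper suffix that is still a prefix of `1011`.
        0   1  
>  q0   q0  q1 
   q1   q2  q1 
   q2   q0  q3 
   q3   q2  q4 
 * q4   q2  q1 
(> = start, * = accepting)

start=q0 accept=q4 q0-0->q0 q0-1->q1 q1-0->q2 q1-1->q1 q2-0->q0 q2-1->q3 q3-0->q2 q3-1->q4 q4-0->q2 q4-1->q1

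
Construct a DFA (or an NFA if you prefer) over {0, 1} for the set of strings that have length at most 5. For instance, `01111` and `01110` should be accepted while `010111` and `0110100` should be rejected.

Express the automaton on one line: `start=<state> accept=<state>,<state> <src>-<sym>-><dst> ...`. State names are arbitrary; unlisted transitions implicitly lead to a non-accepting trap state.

start=q0 accept=q0,q1,q2,q3,q4,q5 q0-0->q1 q0-1->q1 q1-0->q2 q1-1->q2 q2-0->q3 q2-1->q3 q3-0->q4 q3-1->q4 q4-0->q5 q4-1->q5 q5-0->q6 q5-1->q6 q6-0->q6 q6-1->q6

Count input length up to 6: every symbol moves from q0 toward q6, which means 'more than 5' and absorbs. Accept from {q0, q1, q2, q3, q4, q5}.
7 states suffice.
        0   1  
>* q0   q1  q1 
 * q1   q2  q2 
 * q2   q3  q3 
 * q3   q4  q4 
 * q4   q5  q5 
 * q5   q6  q6 
   q6   q6  q6 
(> = start, * = accepting)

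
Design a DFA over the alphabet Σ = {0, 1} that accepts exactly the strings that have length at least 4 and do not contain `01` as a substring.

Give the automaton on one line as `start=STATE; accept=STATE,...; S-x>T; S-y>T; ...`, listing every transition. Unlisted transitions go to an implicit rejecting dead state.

start=q0; accept=q9,q11,q12,q14; q0-0>q1; q0-1>q2; q1-0>q3; q1-1>q4; q2-0>q3; q2-1>q5; q3-0>q6; q3-1>q7; q4-0>q7; q4-1>q7; q5-0>q6; q5-1>q8; q6-0>q9; q6-1>q10; q7-0>q10; q7-1>q10; q8-0>q9; q8-1>q11; q9-0>q12; q9-1>q13; q10-0>q13; q10-1>q13; q11-0>q12; q11-1>q14; q12-0>q12; q12-1>q13; q13-0>q13; q13-1>q13; q14-0>q12; q14-1>q14

Build one automaton per condition and run them in lockstep. The first has 6 states tracking the input length, saturating at 5; the second has 3 states tracking partial matches of the forbidden pattern `01`. A product state is a pair (one from each), accepting exactly when both do.
15 states suffice.
          0    1  
>  q0     q1   q2 
   q1     q3   q4 
   q2     q3   q5 
   q3     q6   q7 
   q4     q7   q7 
   q5     q6   q8 
   q6     q9  q10 
   q7    q10  q10 
   q8     q9  q11 
 * q9    q12  q13 
   q10   q13  q13 
 * q11   q12  q14 
 * q12   q12  q13 
   q13   q13  q13 
 * q14   q12  q14 
(> = start, * = accepting)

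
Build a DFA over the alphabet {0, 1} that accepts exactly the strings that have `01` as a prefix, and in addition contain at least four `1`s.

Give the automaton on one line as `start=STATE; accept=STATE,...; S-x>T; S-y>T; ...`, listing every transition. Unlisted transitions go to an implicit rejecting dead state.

Handle the two conditions separately and then intersect. The first has 4 states tracking whether the input so far still matches the prefix `01`; the second has 6 states tracking the count of `1`s, saturating at 5. A product state is a pair (one from each), accepting exactly when both do.
A 13-state machine:
          0    1  
>  S0     S1   S2 
   S1     S3   S4 
   S2     S2   S5 
   S3     S3   S2 
   S4     S4   S6 
   S5     S5   S7 
   S6     S6   S8 
   S7     S7   S9 
   S8     S8  S10 
   S9     S9  S11 
 * S10   S10  S12 
   S11   S11  S11 
 * S12   S12  S12 
(> = start, * = accepting)

start=S0; accept=S10,S12; S0-0>S1; S0-1>S2; S1-0>S3; S1-1>S4; S2-0>S2; S2-1>S5; S3-0>S3; S3-1>S2; S4-0>S4; S4-1>S6; S5-0>S5; S5-1>S7; S6-0>S6; S6-1>S8; S7-0>S7; S7-1>S9; S8-0>S8; S8-1>S10; S9-0>S9; S9-1>S11; S10-0>S10; S10-1>S12; S11-0>S11; S11-1>S11; S12-0>S12; S12-1>S12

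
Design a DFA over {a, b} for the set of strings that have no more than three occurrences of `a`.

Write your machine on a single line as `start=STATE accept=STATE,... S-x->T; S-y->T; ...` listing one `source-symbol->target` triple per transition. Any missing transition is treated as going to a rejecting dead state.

Count `a`s, saturating at 4: states q0 through q3 mean 0 through 3 `a`s seen; q4 means more than 3. Each `a` increments (capped at q4); other symbols loop. Accept from {q0, q1, q2, q3}.
5 states suffice.
        a   b  
>* q0   q1  q0 
 * q1   q2  q1 
 * q2   q3  q2 
 * q3   q4  q3 
   q4   q4  q4 
(> = start, * = accepting)

start=q0; accept=q0,q1,q2,q3; q0-a->q1; q0-b->q0; q1-a->q2; q1-b->q1; q2-a->q3; q2-b->q2; q3-a->q4; q3-b->q3; q4-a->q4; q4-b->q4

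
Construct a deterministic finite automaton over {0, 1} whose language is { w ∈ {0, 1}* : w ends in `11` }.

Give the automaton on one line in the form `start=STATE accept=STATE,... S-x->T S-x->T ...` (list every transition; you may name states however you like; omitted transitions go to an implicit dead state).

start=s0 accept=s2 s0-0->s0 s0-1->s1 s1-0->s0 s1-1->s2 s2-0->s0 s2-1->s2

Remember how much of `11` the current input suffix matches. State s0 means no match yet; s1 means the last symbol is `1`; s2 means the last 2 symbols are `11`. Only s2 accepts. On a mismatch, fall back to the longest proper suffix that is still a prefix of `11`.
With 3 states:
        0   1  
>  s0   s0  s1 
   s1   s0  s2 
 * s2   s0  s2 
(> = start, * = accepting)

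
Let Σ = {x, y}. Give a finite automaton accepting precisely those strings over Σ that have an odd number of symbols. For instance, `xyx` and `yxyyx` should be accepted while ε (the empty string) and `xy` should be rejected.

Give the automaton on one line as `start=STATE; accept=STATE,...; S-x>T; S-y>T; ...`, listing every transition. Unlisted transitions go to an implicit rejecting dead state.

start=q0; accept=q1; q0-x>q1; q0-y>q1; q1-x>q0; q1-y>q0

Only the length mod 2 matters, so use a 2-cycle: from any state, every input symbol moves to the next state, wrapping q1 back to q0. Mark q1 accepting.
With 2 states:
        x   y  
>  q0   q1  q1 
 * q1   q0  q0 
(> = start, * = accepting)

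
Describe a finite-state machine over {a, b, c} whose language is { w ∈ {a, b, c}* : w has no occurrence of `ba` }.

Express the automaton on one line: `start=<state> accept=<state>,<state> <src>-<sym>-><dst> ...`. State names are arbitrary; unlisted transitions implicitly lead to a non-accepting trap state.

start=s0 accept=s0,s1 s0-a->s0 s0-b->s1 s0-c->s0 s1-a->s2 s1-b->s1 s1-c->s0 s2-a->s2 s2-b->s2 s2-c->s2

This is the complement of 'contains `ba`'. Use the same substring-matching states — s0 through s2 holding how much of `ba` has just been matched — but flip the accepting set: everything except the trap s2 accepts.
With 3 states:
        a   b   c  
>* s0   s0  s1  s0 
 * s1   s2  s1  s0 
   s2   s2  s2  s2 
(> = start, * = accepting)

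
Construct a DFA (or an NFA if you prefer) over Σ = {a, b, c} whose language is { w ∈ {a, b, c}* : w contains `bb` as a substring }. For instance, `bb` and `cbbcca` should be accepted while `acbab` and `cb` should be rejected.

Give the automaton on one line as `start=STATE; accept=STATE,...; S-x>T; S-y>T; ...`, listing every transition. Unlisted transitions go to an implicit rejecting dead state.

start=q0; accept=q2; q0-a>q0; q0-b>q1; q0-c>q0; q1-a>q0; q1-b>q2; q1-c>q0; q2-a>q2; q2-b>q2; q2-c>q2

Track how much of `bb` has been matched so far: state q0 is no progress, q2 is the absorbing accept state reached once `bb` has occurred. Intermediate states record partial matches; on a mismatch, fall back to the longest reusable overlap.
3 states suffice.
        a   b   c  
>  q0   q0  q1  q0 
   q1   q0  q2  q0 
 * q2   q2  q2  q2 
(> = start, * = accepting)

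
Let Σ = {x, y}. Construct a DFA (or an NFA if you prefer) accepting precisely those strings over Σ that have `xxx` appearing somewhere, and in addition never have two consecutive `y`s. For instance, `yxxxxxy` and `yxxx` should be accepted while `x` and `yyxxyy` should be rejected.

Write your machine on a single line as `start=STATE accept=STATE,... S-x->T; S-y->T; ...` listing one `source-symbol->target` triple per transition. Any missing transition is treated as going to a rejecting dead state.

start=q0; accept=q5,q6; q0-x->q1; q0-y->q2; q1-x->q3; q1-y->q2; q2-x->q1; q2-y->q4; q3-x->q5; q3-y->q2; q4-x->q4; q4-y->q4; q5-x->q5; q5-y->q6; q6-x->q5; q6-y->q4

Run two small machines in parallel and take their product. One (4 states) tracks whether and how much of `xxx` has been seen; the other (3 states) tracks partial matches of the forbidden pattern `yy`. Each combined state is a pair, one component from each; accept when both components accept. After merging equivalent states the machine shrinks.
A 7-state machine:
        x   y  
>  q0   q1  q2 
   q1   q3  q2 
   q2   q1  q4 
   q3   q5  q2 
   q4   q4  q4 
 * q5   q5  q6 
 * q6   q5  q4 
(> = start, * = accepting)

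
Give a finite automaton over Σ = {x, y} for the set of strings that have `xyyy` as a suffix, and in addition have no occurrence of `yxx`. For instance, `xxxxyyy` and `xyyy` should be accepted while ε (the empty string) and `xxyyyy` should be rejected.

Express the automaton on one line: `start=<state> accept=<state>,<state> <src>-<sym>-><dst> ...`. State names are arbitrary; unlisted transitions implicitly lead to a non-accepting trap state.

Run two small machines in parallel and take their product. One (5 states) tracks how much of the suffix `xyyy` has currently been matched; the other (4 states) tracks partial matches of the forbidden pattern `yxx`. Each combined state is a pair, one component from each; accept when both components accept. Equivalent product states are then merged.
With 8 states:
       x  y 
>  A   B  C 
   B   B  D 
   C   E  C 
   D   E  F 
   E   G  D 
   F   E  H 
   G   G  G 
 * H   E  C 
(> = start, * = accepting)

start=A accept=H A-x->B A-y->C B-x->B B-y->D C-x->E C-y->C D-x->E D-y->F E-x->G E-y->D F-x->E F-y->H G-x->G G-y->G H-x->E H-y->C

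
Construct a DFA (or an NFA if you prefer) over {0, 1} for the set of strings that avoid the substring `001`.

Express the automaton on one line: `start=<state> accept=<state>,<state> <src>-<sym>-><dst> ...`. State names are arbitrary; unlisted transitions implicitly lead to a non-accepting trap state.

start=S0 accept=S0,S1,S2 S0-0->S1 S0-1->S0 S1-0->S2 S1-1->S0 S2-0->S2 S2-1->S3 S3-0->S3 S3-1->S3

This is the complement of 'contains `001`'. Use the same substring-matching states — S0 through S3 holding how much of `001` has just been matched — but flip the accepting set: everything except the trap S3 accepts.
With 4 states:
        0   1  
>* S0   S1  S0 
 * S1   S2  S0 
 * S2   S2  S3 
   S3   S3  S3 
(> = start, * = accepting)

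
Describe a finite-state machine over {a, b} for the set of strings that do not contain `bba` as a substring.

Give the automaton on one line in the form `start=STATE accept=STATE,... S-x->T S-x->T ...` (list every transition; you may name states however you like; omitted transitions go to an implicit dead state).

Track partial matches of the forbidden pattern `bba`. State S3 is a dead state reached once `bba` has occurred; every other state accepts. S0 means no part of `bba` is currently matched.
        a   b  
>* S0   S0  S1 
 * S1   S0  S2 
 * S2   S3  S2 
   S3   S3  S3 
(> = start, * = accepting)

start=S0 accept=S0,S1,S2 S0-a->S0 S0-b->S1 S1-a->S0 S1-b->S2 S2-a->S3 S2-b->S2 S3-a->S3 S3-b->S3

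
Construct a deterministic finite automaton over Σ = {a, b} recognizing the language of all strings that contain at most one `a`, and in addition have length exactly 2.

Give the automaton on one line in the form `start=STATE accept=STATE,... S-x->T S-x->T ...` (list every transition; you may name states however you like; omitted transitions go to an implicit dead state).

Handle the two conditions separately and then intersect. One (3 states) tracks the count of `a`s, saturating at 2; the other (4 states) tracks the input length, saturating at 3. Each combined state is a pair, one component from each; accept when both components accept. After merging equivalent states the machine shrinks.
With 5 states:
        a   b  
>  q0   q1  q2 
   q1   q3  q4 
   q2   q4  q4 
   q3   q3  q3 
 * q4   q3  q3 
(> = start, * = accepting)

start=q0 accept=q4 q0-a->q1 q0-b->q2 q1-a->q3 q1-b->q4 q2-a->q4 q2-b->q4 q3-a->q3 q3-b->q3 q4-a->q3 q4-b->q3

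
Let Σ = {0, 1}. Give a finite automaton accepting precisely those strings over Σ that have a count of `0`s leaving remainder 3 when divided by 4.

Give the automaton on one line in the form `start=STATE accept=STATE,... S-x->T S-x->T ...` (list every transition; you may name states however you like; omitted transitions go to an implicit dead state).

start=s0 accept=s3 s0-0->s1 s0-1->s0 s1-0->s2 s1-1->s1 s2-0->s3 s2-1->s2 s3-0->s0 s3-1->s3

Keep the running count of `0`s modulo 4: each `0` advances along the cycle s0 → s1 → s2 → s3 → s0 while other symbols loop. Accept at s3.
A 4-state machine:
        0   1  
>  s0   s1  s0 
   s1   s2  s1 
   s2   s3  s2 
 * s3   s0  s3 
(> = start, * = accepting)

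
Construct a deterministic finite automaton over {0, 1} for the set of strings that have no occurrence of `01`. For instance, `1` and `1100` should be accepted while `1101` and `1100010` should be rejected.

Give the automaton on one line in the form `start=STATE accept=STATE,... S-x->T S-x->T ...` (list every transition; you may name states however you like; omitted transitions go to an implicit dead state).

This is the complement of 'contains `01`'. Use the same substring-matching states — A through C holding how much of `01` has just been matched — but flip the accepting set: everything except the trap C accepts.
3 states suffice.
       0  1 
>* A   B  A 
 * B   B  C 
   C   C  C 
(> = start, * = accepting)

start=A accept=A,B A-0->B A-1->A B-0->B B-1->C C-0->C C-1->C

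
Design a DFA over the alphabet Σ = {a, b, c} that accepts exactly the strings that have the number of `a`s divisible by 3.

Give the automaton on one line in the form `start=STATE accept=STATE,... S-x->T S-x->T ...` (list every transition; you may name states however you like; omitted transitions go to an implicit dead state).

The only thing that matters is how many `a`s have appeared, reduced mod 3. Use one state per residue: q0 for 0, …, q2 for 2. Reading `a` moves to the next residue; anything else stays put. q0 is accepting.
A 3-state machine:
        a   b   c  
>* q0   q1  q0  q0 
   q1   q2  q1  q1 
   q2   q0  q2  q2 
(> = start, * = accepting)

start=q0 accept=q0 q0-a->q1 q0-b->q0 q0-c->q0 q1-a->q2 q1-b->q1 q1-c->q1 q2-a->q0 q2-b->q2 q2-c->q2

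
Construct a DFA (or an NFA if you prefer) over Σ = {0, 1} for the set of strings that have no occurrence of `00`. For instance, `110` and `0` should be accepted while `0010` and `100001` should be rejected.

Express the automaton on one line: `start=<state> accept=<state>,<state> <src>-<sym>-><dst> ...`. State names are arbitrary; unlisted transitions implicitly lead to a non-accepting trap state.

start=q0 accept=q0,q1 q0-0->q1 q0-1->q0 q1-0->q2 q1-1->q0 q2-0->q2 q2-1->q2

This is the complement of 'contains `00`'. Use the same substring-matching states — q0 through q2 holding how much of `00` has just been matched — but flip the accepting set: everything except the trap q2 accepts.
A 3-state machine:
        0   1  
>* q0   q1  q0 
 * q1   q2  q0 
   q2   q2  q2 
(> = start, * = accepting)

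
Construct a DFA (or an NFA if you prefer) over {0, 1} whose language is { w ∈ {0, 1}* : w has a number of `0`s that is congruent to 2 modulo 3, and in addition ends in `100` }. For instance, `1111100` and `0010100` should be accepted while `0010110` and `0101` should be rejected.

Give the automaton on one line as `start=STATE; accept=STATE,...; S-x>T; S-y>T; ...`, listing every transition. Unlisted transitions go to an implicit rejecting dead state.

start=q0; accept=q8; q0-0>q1; q0-1>q2; q1-0>q3; q1-1>q4; q2-0>q5; q2-1>q2; q3-0>q0; q3-1>q6; q4-0>q7; q4-1>q4; q5-0>q8; q5-1>q4; q6-0>q9; q6-1>q6; q7-0>q10; q7-1>q6; q8-0>q0; q8-1>q6; q9-0>q11; q9-1>q2; q10-0>q1; q10-1>q2; q11-0>q3; q11-1>q4

Run two small machines in parallel and take their product. One (3 states) tracks the count of `0`s modulo 3; the other (4 states) tracks how much of the suffix `100` has currently been matched. Each combined state is a pair, one component from each; accept when both components accept.
With 12 states:
          0    1  
>  q0     q1   q2 
   q1     q3   q4 
   q2     q5   q2 
   q3     q0   q6 
   q4     q7   q4 
   q5     q8   q4 
   q6     q9   q6 
   q7    q10   q6 
 * q8     q0   q6 
   q9    q11   q2 
   q10    q1   q2 
   q11    q3   q4 
(> = start, * = accepting)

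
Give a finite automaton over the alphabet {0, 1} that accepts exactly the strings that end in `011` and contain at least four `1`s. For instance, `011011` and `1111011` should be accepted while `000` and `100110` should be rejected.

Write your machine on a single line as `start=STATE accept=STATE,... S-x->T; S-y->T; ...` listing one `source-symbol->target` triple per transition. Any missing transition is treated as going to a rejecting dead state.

start=q0; accept=q5; q0-0->q0; q0-1->q1; q1-0->q1; q1-1->q2; q2-0->q3; q2-1->q2; q3-0->q3; q3-1->q4; q4-0->q3; q4-1->q5; q5-0->q3; q5-1->q2

Build one automaton per condition and run them in lockstep. The first has 4 states tracking how much of the suffix `011` has currently been matched; the second has 6 states tracking the count of `1`s, saturating at 5. A product state is a pair (one from each), accepting exactly when both do. Minimizing collapses redundant product states.
6 states suffice.
        0   1  
>  q0   q0  q1 
   q1   q1  q2 
   q2   q3  q2 
   q3   q3  q4 
   q4   q3  q5 
 * q5   q3  q2 
(> = start, * = accepting)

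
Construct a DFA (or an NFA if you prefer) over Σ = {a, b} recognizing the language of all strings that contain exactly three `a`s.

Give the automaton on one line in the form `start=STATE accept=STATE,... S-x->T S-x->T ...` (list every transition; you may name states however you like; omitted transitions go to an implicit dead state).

start=q0 accept=q3 q0-a->q1 q0-b->q0 q1-a->q2 q1-b->q1 q2-a->q3 q2-b->q2 q3-a->q4 q3-b->q3 q4-a->q4 q4-b->q4

Only the number of `a`s matters, and only up to 4. Make a chain q0 → q1 → q2 → q3 → q4 advanced by each `a` (with q4 absorbing); every other symbol self-loops. The accepting set is {q3}.
5 states suffice.
        a   b  
>  q0   q1  q0 
   q1   q2  q1 
   q2   q3  q2 
 * q3   q4  q3 
   q4   q4  q4 
(> = start, * = accepting)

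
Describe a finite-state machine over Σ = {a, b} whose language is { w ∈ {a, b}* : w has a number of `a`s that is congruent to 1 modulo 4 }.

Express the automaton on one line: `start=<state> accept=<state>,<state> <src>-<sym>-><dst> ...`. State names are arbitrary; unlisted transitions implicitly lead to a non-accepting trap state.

start=S0 accept=S1 S0-a->S1 S0-b->S0 S1-a->S2 S1-b->S1 S2-a->S3 S2-b->S2 S3-a->S0 S3-b->S3

Keep the running count of `a`s modulo 4: each `a` advances along the cycle S0 → S1 → S2 → S3 → S0 while other symbols loop. Accept at S1.
        a   b  
>  S0   S1  S0 
 * S1   S2  S1 
   S2   S3  S2 
   S3   S0  S3 
(> = start, * = accepting)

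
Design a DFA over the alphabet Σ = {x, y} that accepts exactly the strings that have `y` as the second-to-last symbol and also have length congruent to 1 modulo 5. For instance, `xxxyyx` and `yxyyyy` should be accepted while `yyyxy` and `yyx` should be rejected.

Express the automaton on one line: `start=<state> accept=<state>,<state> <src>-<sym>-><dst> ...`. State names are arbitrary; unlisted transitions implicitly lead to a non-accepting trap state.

start=s0 accept=s6 s0-x->s1 s0-y->s1 s1-x->s2 s1-y->s2 s2-x->s3 s2-y->s3 s3-x->s4 s3-y->s4 s4-x->s0 s4-y->s5 s5-x->s6 s5-y->s6 s6-x->s2 s6-y->s2

Run two small machines in parallel and take their product. One (7 states) tracks the last 2 symbols read; the other (5 states) tracks the input length modulo 5. Each combined state is a pair, one component from each; accept when both components accept. Minimizing collapses redundant product states.
A 7-state machine:
        x   y  
>  s0   s1  s1 
   s1   s2  s2 
   s2   s3  s3 
   s3   s4  s4 
   s4   s0  s5 
   s5   s6  s6 
 * s6   s2  s2 
(> = start, * = accepting)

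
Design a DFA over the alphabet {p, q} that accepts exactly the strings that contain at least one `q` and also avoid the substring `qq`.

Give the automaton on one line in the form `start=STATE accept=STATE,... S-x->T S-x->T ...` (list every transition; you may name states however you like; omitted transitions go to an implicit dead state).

start=S0 accept=S1,S2 S0-p->S0 S0-q->S1 S1-p->S2 S1-q->S3 S2-p->S2 S2-q->S1 S3-p->S3 S3-q->S3

Build one automaton per condition and run them in lockstep. One (3 states) tracks the count of `q`s, saturating at 2; the other (3 states) tracks partial matches of the forbidden pattern `qq`. Each combined state is a pair, one component from each; accept when both components accept. After merging equivalent states the machine shrinks.
With 4 states:
        p   q  
>  S0   S0  S1 
 * S1   S2  S3 
 * S2   S2  S1 
   S3   S3  S3 
(> = start, * = accepting)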